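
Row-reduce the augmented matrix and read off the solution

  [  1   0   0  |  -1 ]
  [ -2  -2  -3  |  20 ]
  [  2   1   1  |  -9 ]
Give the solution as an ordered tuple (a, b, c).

(-1, -3, -4)

R2 → R2 + 2·R1
R3 → R3 − 2·R1
R2 → -1/2·R2
R3 → R3 − R2
R3 → -2·R3
R2 → R2 − 3/2·R3
Reading off the last column: a = -1, b = -3, c = -4.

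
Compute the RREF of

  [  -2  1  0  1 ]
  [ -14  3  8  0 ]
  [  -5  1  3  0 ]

[[1, 0, -1, 0], [0, 1, -2, 0], [0, 0, 0, 1]]

Multiply ρ1 by -1/2.
  [   1  -1/2  0  -1/2 ]
  [ -14     3  8     0 ]
  [  -5     1  3     0 ]
Add 14 times ρ1 to ρ2.
  [  1  -1/2  0  -1/2 ]
  [  0    -4  8    -7 ]
  [ -5     1  3     0 ]
Add 5 times ρ1 to ρ3.
  [ 1  -1/2  0  -1/2 ]
  [ 0    -4  8    -7 ]
  [ 0  -3/2  3  -5/2 ]
Multiply ρ2 by -1/4.
  [ 1  -1/2   0  -1/2 ]
  [ 0     1  -2   7/4 ]
  [ 0  -3/2   3  -5/2 ]
Add 3/2 times ρ2 to ρ3.
  [ 1  -1/2   0  -1/2 ]
  [ 0     1  -2   7/4 ]
  [ 0     0   0   1/8 ]
Multiply ρ3 by 8.
  [ 1  -1/2   0  -1/2 ]
  [ 0     1  -2   7/4 ]
  [ 0     0   0     1 ]
Subtract 7/4 times ρ3 from ρ2.
  [ 1  -1/2   0  -1/2 ]
  [ 0     1  -2     0 ]
  [ 0     0   0     1 ]
Add 1/2 times ρ3 to ρ1.
  [ 1  -1/2   0  0 ]
  [ 0     1  -2  0 ]
  [ 0     0   0  1 ]
Add 1/2 times ρ2 to ρ1.
  [ 1  0  -1  0 ]
  [ 0  1  -2  0 ]
  [ 0  0   0  1 ]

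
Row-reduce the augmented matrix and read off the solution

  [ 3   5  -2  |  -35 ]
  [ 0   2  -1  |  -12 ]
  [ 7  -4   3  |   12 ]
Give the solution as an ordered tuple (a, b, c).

(-2, -5, 2)

r1 ← 1/3·r1
  [ 1  5/3  -2/3  |  -35/3 ]
  [ 0    2    -1  |    -12 ]
  [ 7   -4     3  |     12 ]
r3 ← r3 − 7·r1
  [ 1    5/3  -2/3  |  -35/3 ]
  [ 0      2    -1  |    -12 ]
  [ 0  -47/3  23/3  |  281/3 ]
r2 ← 1/2·r2
  [ 1    5/3  -2/3  |  -35/3 ]
  [ 0      1  -1/2  |     -6 ]
  [ 0  -47/3  23/3  |  281/3 ]
r3 ← r3 + 47/3·r2
  [ 1  5/3  -2/3  |  -35/3 ]
  [ 0    1  -1/2  |     -6 ]
  [ 0    0  -1/6  |   -1/3 ]
r3 ← -6·r3
  [ 1  5/3  -2/3  |  -35/3 ]
  [ 0    1  -1/2  |     -6 ]
  [ 0    0     1  |      2 ]
r2 ← r2 + 1/2·r3
  [ 1  5/3  -2/3  |  -35/3 ]
  [ 0    1     0  |     -5 ]
  [ 0    0     1  |      2 ]
r1 ← r1 + 2/3·r3
  [ 1  5/3  0  |  -31/3 ]
  [ 0    1  0  |     -5 ]
  [ 0    0  1  |      2 ]
r1 ← r1 − 5/3·r2
  [ 1  0  0  |  -2 ]
  [ 0  1  0  |  -5 ]
  [ 0  0  1  |   2 ]
Reading off the last column: a = -2, b = -5, c = 2.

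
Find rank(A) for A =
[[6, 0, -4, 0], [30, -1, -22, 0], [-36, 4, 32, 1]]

R1 ← 1/6·R1
  [   1   0  -2/3  0 ]
  [  30  -1   -22  0 ]
  [ -36   4    32  1 ]
R2 ← R2 − 30·R1
  [   1   0  -2/3  0 ]
  [   0  -1    -2  0 ]
  [ -36   4    32  1 ]
R3 ← R3 + 36·R1
  [ 1   0  -2/3  0 ]
  [ 0  -1    -2  0 ]
  [ 0   4     8  1 ]
R2 ← -1·R2
  [ 1  0  -2/3  0 ]
  [ 0  1     2  0 ]
  [ 0  4     8  1 ]
R3 ← R3 − 4·R2
  [ 1  0  -2/3  0 ]
  [ 0  1     2  0 ]
  [ 0  0     0  1 ]
The reduced form has 3 nonzero rows.

rank = 3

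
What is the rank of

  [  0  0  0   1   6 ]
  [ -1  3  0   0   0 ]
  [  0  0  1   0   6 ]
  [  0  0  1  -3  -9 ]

R1 <-> R2
  [ -1  3  0   0   0 ]
  [  0  0  0   1   6 ]
  [  0  0  1   0   6 ]
  [  0  0  1  -3  -9 ]
R1 := -1·R1
  [ 1  -3  0   0   0 ]
  [ 0   0  0   1   6 ]
  [ 0   0  1   0   6 ]
  [ 0   0  1  -3  -9 ]
R2 <-> R3
  [ 1  -3  0   0   0 ]
  [ 0   0  1   0   6 ]
  [ 0   0  0   1   6 ]
  [ 0   0  1  -3  -9 ]
R4 := R4 − R2
  [ 1  -3  0   0    0 ]
  [ 0   0  1   0    6 ]
  [ 0   0  0   1    6 ]
  [ 0   0  0  -3  -15 ]
R4 := R4 + 3·R3
  [ 1  -3  0  0  0 ]
  [ 0   0  1  0  6 ]
  [ 0   0  0  1  6 ]
  [ 0   0  0  0  3 ]
R4 := 1/3·R4
  [ 1  -3  0  0  0 ]
  [ 0   0  1  0  6 ]
  [ 0   0  0  1  6 ]
  [ 0   0  0  0  1 ]
R3 := R3 − 6·R4
  [ 1  -3  0  0  0 ]
  [ 0   0  1  0  6 ]
  [ 0   0  0  1  0 ]
  [ 0   0  0  0  1 ]
R2 := R2 − 6·R4
  [ 1  -3  0  0  0 ]
  [ 0   0  1  0  0 ]
  [ 0   0  0  1  0 ]
  [ 0   0  0  0  1 ]
The reduced form has 4 nonzero rows.

rank = 4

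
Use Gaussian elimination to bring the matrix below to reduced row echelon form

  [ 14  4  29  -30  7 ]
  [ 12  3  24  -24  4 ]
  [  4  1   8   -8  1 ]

Multiply R1 by 1/14.
  [  1  2/7  29/14  -15/7  1/2 ]
  [ 12    3     24    -24    4 ]
  [  4    1      8     -8    1 ]
Subtract 12 times R1 from R2.
  [ 1   2/7  29/14  -15/7  1/2 ]
  [ 0  -3/7   -6/7   12/7   -2 ]
  [ 4     1      8     -8    1 ]
Subtract 4 times R1 from R3.
  [ 1   2/7  29/14  -15/7  1/2 ]
  [ 0  -3/7   -6/7   12/7   -2 ]
  [ 0  -1/7   -2/7    4/7   -1 ]
Multiply R2 by -7/3.
  [ 1   2/7  29/14  -15/7   1/2 ]
  [ 0     1      2     -4  14/3 ]
  [ 0  -1/7   -2/7    4/7    -1 ]
Add 1/7 times R2 to R3.
  [ 1  2/7  29/14  -15/7   1/2 ]
  [ 0    1      2     -4  14/3 ]
  [ 0    0      0      0  -1/3 ]
Multiply R3 by -3.
  [ 1  2/7  29/14  -15/7   1/2 ]
  [ 0    1      2     -4  14/3 ]
  [ 0    0      0      0     1 ]
Subtract 14/3 times R3 from R2.
  [ 1  2/7  29/14  -15/7  1/2 ]
  [ 0    1      2     -4    0 ]
  [ 0    0      0      0    1 ]
Subtract 1/2 times R3 from R1.
  [ 1  2/7  29/14  -15/7  0 ]
  [ 0    1      2     -4  0 ]
  [ 0    0      0      0  1 ]
Subtract 2/7 times R2 from R1.
  [ 1  0  3/2  -1  0 ]
  [ 0  1    2  -4  0 ]
  [ 0  0    0   0  1 ]

[[1, 0, 3/2, -1, 0], [0, 1, 2, -4, 0], [0, 0, 0, 0, 1]]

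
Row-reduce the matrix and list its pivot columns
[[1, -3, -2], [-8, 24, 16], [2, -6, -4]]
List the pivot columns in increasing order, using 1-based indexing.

1

R2 -> R2 + 8·R1
  [ 1  -3  -2 ]
  [ 0   0   0 ]
  [ 2  -6  -4 ]
R3 -> R3 − 2·R1
  [ 1  -3  -2 ]
  [ 0   0   0 ]
  [ 0   0   0 ]
Pivot columns are the columns containing a leading 1.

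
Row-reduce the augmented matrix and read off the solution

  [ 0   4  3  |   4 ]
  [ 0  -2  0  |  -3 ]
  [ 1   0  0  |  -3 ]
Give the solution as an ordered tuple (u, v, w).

(-3, 3/2, -2/3)

R1 ↔ R3
  [ 1   0  0  |  -3 ]
  [ 0  -2  0  |  -3 ]
  [ 0   4  3  |   4 ]
R2 -> -1/2·R2
  [ 1  0  0  |   -3 ]
  [ 0  1  0  |  3/2 ]
  [ 0  4  3  |    4 ]
R3 -> R3 − 4·R2
  [ 1  0  0  |   -3 ]
  [ 0  1  0  |  3/2 ]
  [ 0  0  3  |   -2 ]
R3 -> 1/3·R3
  [ 1  0  0  |    -3 ]
  [ 0  1  0  |   3/2 ]
  [ 0  0  1  |  -2/3 ]
Reading off the last column: u = -3, v = 3/2, w = -2/3.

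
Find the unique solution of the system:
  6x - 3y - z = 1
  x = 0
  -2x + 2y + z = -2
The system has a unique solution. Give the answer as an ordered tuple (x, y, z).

(0, 1, -4)

Form the augmented matrix and row-reduce:
  [  6  -3  -1  |   1 ]
  [  1   0   0  |   0 ]
  [ -2   2   1  |  -2 ]
Multiply ρ1 by 1/6.
  [  1  -1/2  -1/6  |  1/6 ]
  [  1     0     0  |    0 ]
  [ -2     2     1  |   -2 ]
Subtract ρ1 from ρ2.
  [  1  -1/2  -1/6  |   1/6 ]
  [  0   1/2   1/6  |  -1/6 ]
  [ -2     2     1  |    -2 ]
Add 2 times ρ1 to ρ3.
  [ 1  -1/2  -1/6  |   1/6 ]
  [ 0   1/2   1/6  |  -1/6 ]
  [ 0     1   2/3  |  -5/3 ]
Multiply ρ2 by 2.
  [ 1  -1/2  -1/6  |   1/6 ]
  [ 0     1   1/3  |  -1/3 ]
  [ 0     1   2/3  |  -5/3 ]
Subtract ρ2 from ρ3.
  [ 1  -1/2  -1/6  |   1/6 ]
  [ 0     1   1/3  |  -1/3 ]
  [ 0     0   1/3  |  -4/3 ]
Multiply ρ3 by 3.
  [ 1  -1/2  -1/6  |   1/6 ]
  [ 0     1   1/3  |  -1/3 ]
  [ 0     0     1  |    -4 ]
Subtract 1/3 times ρ3 from ρ2.
  [ 1  -1/2  -1/6  |  1/6 ]
  [ 0     1     0  |    1 ]
  [ 0     0     1  |   -4 ]
Add 1/6 times ρ3 to ρ1.
  [ 1  -1/2  0  |  -1/2 ]
  [ 0     1  0  |     1 ]
  [ 0     0  1  |    -4 ]
Add 1/2 times ρ2 to ρ1.
  [ 1  0  0  |   0 ]
  [ 0  1  0  |   1 ]
  [ 0  0  1  |  -4 ]
Reading off the last column: x = 0, y = 1, z = -4.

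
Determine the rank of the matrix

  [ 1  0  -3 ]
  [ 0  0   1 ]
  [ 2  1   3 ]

R3 := R3 − 2·R1
R2 <=> R3
R2 := R2 − 9·R3
R1 := R1 + 3·R3
The reduced form has 3 nonzero rows.

rank = 3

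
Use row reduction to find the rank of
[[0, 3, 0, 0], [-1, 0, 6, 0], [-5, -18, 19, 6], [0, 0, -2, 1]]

ρ1 <-> ρ2
  [ -1    0   6  0 ]
  [  0    3   0  0 ]
  [ -5  -18  19  6 ]
  [  0    0  -2  1 ]
ρ1 → -1·ρ1
  [  1    0  -6  0 ]
  [  0    3   0  0 ]
  [ -5  -18  19  6 ]
  [  0    0  -2  1 ]
ρ3 → ρ3 + 5·ρ1
  [ 1    0   -6  0 ]
  [ 0    3    0  0 ]
  [ 0  -18  -11  6 ]
  [ 0    0   -2  1 ]
ρ2 → 1/3·ρ2
  [ 1    0   -6  0 ]
  [ 0    1    0  0 ]
  [ 0  -18  -11  6 ]
  [ 0    0   -2  1 ]
ρ3 → ρ3 + 18·ρ2
  [ 1  0   -6  0 ]
  [ 0  1    0  0 ]
  [ 0  0  -11  6 ]
  [ 0  0   -2  1 ]
ρ3 → -1/11·ρ3
  [ 1  0  -6      0 ]
  [ 0  1   0      0 ]
  [ 0  0   1  -6/11 ]
  [ 0  0  -2      1 ]
ρ4 → ρ4 + 2·ρ3
  [ 1  0  -6      0 ]
  [ 0  1   0      0 ]
  [ 0  0   1  -6/11 ]
  [ 0  0   0  -1/11 ]
ρ4 → -11·ρ4
  [ 1  0  -6      0 ]
  [ 0  1   0      0 ]
  [ 0  0   1  -6/11 ]
  [ 0  0   0      1 ]
ρ3 → ρ3 + 6/11·ρ4
  [ 1  0  -6  0 ]
  [ 0  1   0  0 ]
  [ 0  0   1  0 ]
  [ 0  0   0  1 ]
ρ1 → ρ1 + 6·ρ3
  [ 1  0  0  0 ]
  [ 0  1  0  0 ]
  [ 0  0  1  0 ]
  [ 0  0  0  1 ]
The reduced form has 4 nonzero rows.

rank = 4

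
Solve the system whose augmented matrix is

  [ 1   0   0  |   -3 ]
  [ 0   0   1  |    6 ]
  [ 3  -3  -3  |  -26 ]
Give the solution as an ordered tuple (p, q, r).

r3 := r3 − 3·r1
  [ 1   0   0  |   -3 ]
  [ 0   0   1  |    6 ]
  [ 0  -3  -3  |  -17 ]
r2 ↔ r3
  [ 1   0   0  |   -3 ]
  [ 0  -3  -3  |  -17 ]
  [ 0   0   1  |    6 ]
r2 := -1/3·r2
  [ 1  0  0  |    -3 ]
  [ 0  1  1  |  17/3 ]
  [ 0  0  1  |     6 ]
r2 := r2 − r3
  [ 1  0  0  |    -3 ]
  [ 0  1  0  |  -1/3 ]
  [ 0  0  1  |     6 ]
Reading off the last column: p = -3, q = -1/3, r = 6.

(-3, -1/3, 6)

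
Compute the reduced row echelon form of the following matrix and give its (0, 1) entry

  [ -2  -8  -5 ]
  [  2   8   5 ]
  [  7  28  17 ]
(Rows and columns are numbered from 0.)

4

Multiply R1 by -1/2.
  [ 1   4  5/2 ]
  [ 2   8    5 ]
  [ 7  28   17 ]
Subtract 2 times R1 from R2.
  [ 1   4  5/2 ]
  [ 0   0    0 ]
  [ 7  28   17 ]
Subtract 7 times R1 from R3.
  [ 1  4   5/2 ]
  [ 0  0     0 ]
  [ 0  0  -1/2 ]
Swap R2 and R3.
  [ 1  4   5/2 ]
  [ 0  0  -1/2 ]
  [ 0  0     0 ]
Multiply R2 by -2.
  [ 1  4  5/2 ]
  [ 0  0    1 ]
  [ 0  0    0 ]
Subtract 5/2 times R2 from R1.
  [ 1  4  0 ]
  [ 0  0  1 ]
  [ 0  0  0 ]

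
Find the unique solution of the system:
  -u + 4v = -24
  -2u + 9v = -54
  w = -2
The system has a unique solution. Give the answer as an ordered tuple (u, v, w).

Form the augmented matrix and row-reduce:
  [ -1  4  0  |  -24 ]
  [ -2  9  0  |  -54 ]
  [  0  0  1  |   -2 ]
r1 -> -1·r1
r2 -> r2 + 2·r1
r1 -> r1 + 4·r2
Reading off the last column: u = 0, v = -6, w = -2.

(0, -6, -2)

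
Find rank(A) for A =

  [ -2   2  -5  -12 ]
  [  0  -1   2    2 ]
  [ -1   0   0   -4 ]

rank = 3

R1 := -1/2·R1
  [  1  -1  5/2   6 ]
  [  0  -1    2   2 ]
  [ -1   0    0  -4 ]
R3 := R3 + R1
  [ 1  -1  5/2  6 ]
  [ 0  -1    2  2 ]
  [ 0  -1  5/2  2 ]
R2 := -1·R2
  [ 1  -1  5/2   6 ]
  [ 0   1   -2  -2 ]
  [ 0  -1  5/2   2 ]
R3 := R3 + R2
  [ 1  -1  5/2   6 ]
  [ 0   1   -2  -2 ]
  [ 0   0  1/2   0 ]
R3 := 2·R3
  [ 1  -1  5/2   6 ]
  [ 0   1   -2  -2 ]
  [ 0   0    1   0 ]
R2 := R2 + 2·R3
  [ 1  -1  5/2   6 ]
  [ 0   1    0  -2 ]
  [ 0   0    1   0 ]
R1 := R1 − 5/2·R3
  [ 1  -1  0   6 ]
  [ 0   1  0  -2 ]
  [ 0   0  1   0 ]
R1 := R1 + R2
  [ 1  0  0   4 ]
  [ 0  1  0  -2 ]
  [ 0  0  1   0 ]
The reduced form has 3 nonzero rows.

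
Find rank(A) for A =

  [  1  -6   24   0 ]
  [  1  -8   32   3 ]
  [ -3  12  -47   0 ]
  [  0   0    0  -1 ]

rank = 4

r2 := r2 − r1
  [  1  -6   24   0 ]
  [  0  -2    8   3 ]
  [ -3  12  -47   0 ]
  [  0   0    0  -1 ]
r3 := r3 + 3·r1
  [ 1  -6  24   0 ]
  [ 0  -2   8   3 ]
  [ 0  -6  25   0 ]
  [ 0   0   0  -1 ]
r2 := -1/2·r2
  [ 1  -6  24     0 ]
  [ 0   1  -4  -3/2 ]
  [ 0  -6  25     0 ]
  [ 0   0   0    -1 ]
r3 := r3 + 6·r2
  [ 1  -6  24     0 ]
  [ 0   1  -4  -3/2 ]
  [ 0   0   1    -9 ]
  [ 0   0   0    -1 ]
r4 := -1·r4
  [ 1  -6  24     0 ]
  [ 0   1  -4  -3/2 ]
  [ 0   0   1    -9 ]
  [ 0   0   0     1 ]
r3 := r3 + 9·r4
  [ 1  -6  24     0 ]
  [ 0   1  -4  -3/2 ]
  [ 0   0   1     0 ]
  [ 0   0   0     1 ]
r2 := r2 + 3/2·r4
  [ 1  -6  24  0 ]
  [ 0   1  -4  0 ]
  [ 0   0   1  0 ]
  [ 0   0   0  1 ]
r2 := r2 + 4·r3
  [ 1  -6  24  0 ]
  [ 0   1   0  0 ]
  [ 0   0   1  0 ]
  [ 0   0   0  1 ]
r1 := r1 − 24·r3
  [ 1  -6  0  0 ]
  [ 0   1  0  0 ]
  [ 0   0  1  0 ]
  [ 0   0  0  1 ]
r1 := r1 + 6·r2
  [ 1  0  0  0 ]
  [ 0  1  0  0 ]
  [ 0  0  1  0 ]
  [ 0  0  0  1 ]
The reduced form has 4 nonzero rows.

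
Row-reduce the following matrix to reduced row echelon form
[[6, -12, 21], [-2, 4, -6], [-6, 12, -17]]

[[1, -2, 0], [0, 0, 1], [0, 0, 0]]

r1 -> 1/6·r1
  [  1  -2  7/2 ]
  [ -2   4   -6 ]
  [ -6  12  -17 ]
r2 -> r2 + 2·r1
  [  1  -2  7/2 ]
  [  0   0    1 ]
  [ -6  12  -17 ]
r3 -> r3 + 6·r1
  [ 1  -2  7/2 ]
  [ 0   0    1 ]
  [ 0   0    4 ]
r3 -> r3 − 4·r2
  [ 1  -2  7/2 ]
  [ 0   0    1 ]
  [ 0   0    0 ]
r1 -> r1 − 7/2·r2
  [ 1  -2  0 ]
  [ 0   0  1 ]
  [ 0   0  0 ]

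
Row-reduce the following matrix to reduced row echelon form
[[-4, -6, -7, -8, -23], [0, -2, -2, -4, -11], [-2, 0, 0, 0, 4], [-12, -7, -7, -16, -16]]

Multiply ρ1 by -1/4.
  [   1  3/2  7/4    2  23/4 ]
  [   0   -2   -2   -4   -11 ]
  [  -2    0    0    0     4 ]
  [ -12   -7   -7  -16   -16 ]
Add 2 times ρ1 to ρ3.
  [   1  3/2  7/4    2  23/4 ]
  [   0   -2   -2   -4   -11 ]
  [   0    3  7/2    4  31/2 ]
  [ -12   -7   -7  -16   -16 ]
Add 12 times ρ1 to ρ4.
  [ 1  3/2  7/4   2  23/4 ]
  [ 0   -2   -2  -4   -11 ]
  [ 0    3  7/2   4  31/2 ]
  [ 0   11   14   8    53 ]
Multiply ρ2 by -1/2.
  [ 1  3/2  7/4  2  23/4 ]
  [ 0    1    1  2  11/2 ]
  [ 0    3  7/2  4  31/2 ]
  [ 0   11   14  8    53 ]
Subtract 3 times ρ2 from ρ3.
  [ 1  3/2  7/4   2  23/4 ]
  [ 0    1    1   2  11/2 ]
  [ 0    0  1/2  -2    -1 ]
  [ 0   11   14   8    53 ]
Subtract 11 times ρ2 from ρ4.
  [ 1  3/2  7/4    2   23/4 ]
  [ 0    1    1    2   11/2 ]
  [ 0    0  1/2   -2     -1 ]
  [ 0    0    3  -14  -15/2 ]
Multiply ρ3 by 2.
  [ 1  3/2  7/4    2   23/4 ]
  [ 0    1    1    2   11/2 ]
  [ 0    0    1   -4     -2 ]
  [ 0    0    3  -14  -15/2 ]
Subtract 3 times ρ3 from ρ4.
  [ 1  3/2  7/4   2  23/4 ]
  [ 0    1    1   2  11/2 ]
  [ 0    0    1  -4    -2 ]
  [ 0    0    0  -2  -3/2 ]
Multiply ρ4 by -1/2.
  [ 1  3/2  7/4   2  23/4 ]
  [ 0    1    1   2  11/2 ]
  [ 0    0    1  -4    -2 ]
  [ 0    0    0   1   3/4 ]
Add 4 times ρ4 to ρ3.
  [ 1  3/2  7/4  2  23/4 ]
  [ 0    1    1  2  11/2 ]
  [ 0    0    1  0     1 ]
  [ 0    0    0  1   3/4 ]
Subtract 2 times ρ4 from ρ2.
  [ 1  3/2  7/4  2  23/4 ]
  [ 0    1    1  0     4 ]
  [ 0    0    1  0     1 ]
  [ 0    0    0  1   3/4 ]
Subtract 2 times ρ4 from ρ1.
  [ 1  3/2  7/4  0  17/4 ]
  [ 0    1    1  0     4 ]
  [ 0    0    1  0     1 ]
  [ 0    0    0  1   3/4 ]
Subtract ρ3 from ρ2.
  [ 1  3/2  7/4  0  17/4 ]
  [ 0    1    0  0     3 ]
  [ 0    0    1  0     1 ]
  [ 0    0    0  1   3/4 ]
Subtract 7/4 times ρ3 from ρ1.
  [ 1  3/2  0  0  5/2 ]
  [ 0    1  0  0    3 ]
  [ 0    0  1  0    1 ]
  [ 0    0  0  1  3/4 ]
Subtract 3/2 times ρ2 from ρ1.
  [ 1  0  0  0   -2 ]
  [ 0  1  0  0    3 ]
  [ 0  0  1  0    1 ]
  [ 0  0  0  1  3/4 ]

[[1, 0, 0, 0, -2], [0, 1, 0, 0, 3], [0, 0, 1, 0, 1], [0, 0, 0, 1, 3/4]]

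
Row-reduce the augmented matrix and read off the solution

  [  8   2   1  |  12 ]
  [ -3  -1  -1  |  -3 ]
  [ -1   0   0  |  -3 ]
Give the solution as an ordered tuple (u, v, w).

r1 -> 1/8·r1
  [  1  1/4  1/8  |  3/2 ]
  [ -3   -1   -1  |   -3 ]
  [ -1    0    0  |   -3 ]
r2 -> r2 + 3·r1
  [  1   1/4   1/8  |  3/2 ]
  [  0  -1/4  -5/8  |  3/2 ]
  [ -1     0     0  |   -3 ]
r3 -> r3 + r1
  [ 1   1/4   1/8  |   3/2 ]
  [ 0  -1/4  -5/8  |   3/2 ]
  [ 0   1/4   1/8  |  -3/2 ]
r2 -> -4·r2
  [ 1  1/4  1/8  |   3/2 ]
  [ 0    1  5/2  |    -6 ]
  [ 0  1/4  1/8  |  -3/2 ]
r3 -> r3 − 1/4·r2
  [ 1  1/4   1/8  |  3/2 ]
  [ 0    1   5/2  |   -6 ]
  [ 0    0  -1/2  |    0 ]
r3 -> -2·r3
  [ 1  1/4  1/8  |  3/2 ]
  [ 0    1  5/2  |   -6 ]
  [ 0    0    1  |    0 ]
r2 -> r2 − 5/2·r3
  [ 1  1/4  1/8  |  3/2 ]
  [ 0    1    0  |   -6 ]
  [ 0    0    1  |    0 ]
r1 -> r1 − 1/8·r3
  [ 1  1/4  0  |  3/2 ]
  [ 0    1  0  |   -6 ]
  [ 0    0  1  |    0 ]
r1 -> r1 − 1/4·r2
  [ 1  0  0  |   3 ]
  [ 0  1  0  |  -6 ]
  [ 0  0  1  |   0 ]
Reading off the last column: u = 3, v = -6, w = 0.

(3, -6, 0)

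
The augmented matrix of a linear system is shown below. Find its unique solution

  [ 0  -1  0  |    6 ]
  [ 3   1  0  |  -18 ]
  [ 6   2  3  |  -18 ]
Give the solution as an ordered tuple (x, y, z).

ρ1 <-> ρ2
ρ1 -> 1/3·ρ1
ρ3 -> ρ3 − 6·ρ1
ρ2 -> -1·ρ2
ρ3 -> 1/3·ρ3
ρ1 -> ρ1 − 1/3·ρ2
Reading off the last column: x = -4, y = -6, z = 6.

(-4, -6, 6)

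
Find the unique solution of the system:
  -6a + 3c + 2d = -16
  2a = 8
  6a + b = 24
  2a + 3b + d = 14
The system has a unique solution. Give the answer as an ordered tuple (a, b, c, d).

Form the augmented matrix and row-reduce:
  [ -6  0  3  2  |  -16 ]
  [  2  0  0  0  |    8 ]
  [  6  1  0  0  |   24 ]
  [  2  3  0  1  |   14 ]
ρ1 ← -1/6·ρ1
ρ2 ← ρ2 − 2·ρ1
ρ3 ← ρ3 − 6·ρ1
ρ4 ← ρ4 − 2·ρ1
ρ2 <=> ρ3
ρ4 ← ρ4 − 3·ρ2
ρ4 ← ρ4 + 8·ρ3
ρ3 ← ρ3 − 2/3·ρ4
ρ2 ← ρ2 − 2·ρ4
ρ1 ← ρ1 + 1/3·ρ4
ρ2 ← ρ2 − 3·ρ3
ρ1 ← ρ1 + 1/2·ρ3
Reading off the last column: a = 4, b = 0, c = -4/3, d = 6.

(4, 0, -4/3, 6)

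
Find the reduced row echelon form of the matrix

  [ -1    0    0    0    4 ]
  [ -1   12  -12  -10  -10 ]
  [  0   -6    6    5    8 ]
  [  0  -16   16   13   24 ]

[[1, 0, 0, 0, 0], [0, 1, -1, 0, 0], [0, 0, 0, 1, 0], [0, 0, 0, 0, 1]]

r1 → -1·r1
  [  1    0    0    0   -4 ]
  [ -1   12  -12  -10  -10 ]
  [  0   -6    6    5    8 ]
  [  0  -16   16   13   24 ]
r2 → r2 + r1
  [ 1    0    0    0   -4 ]
  [ 0   12  -12  -10  -14 ]
  [ 0   -6    6    5    8 ]
  [ 0  -16   16   13   24 ]
r2 → 1/12·r2
  [ 1    0   0     0    -4 ]
  [ 0    1  -1  -5/6  -7/6 ]
  [ 0   -6   6     5     8 ]
  [ 0  -16  16    13    24 ]
r3 → r3 + 6·r2
  [ 1    0   0     0    -4 ]
  [ 0    1  -1  -5/6  -7/6 ]
  [ 0    0   0     0     1 ]
  [ 0  -16  16    13    24 ]
r4 → r4 + 16·r2
  [ 1  0   0     0    -4 ]
  [ 0  1  -1  -5/6  -7/6 ]
  [ 0  0   0     0     1 ]
  [ 0  0   0  -1/3  16/3 ]
r3 <=> r4
  [ 1  0   0     0    -4 ]
  [ 0  1  -1  -5/6  -7/6 ]
  [ 0  0   0  -1/3  16/3 ]
  [ 0  0   0     0     1 ]
r3 → -3·r3
  [ 1  0   0     0    -4 ]
  [ 0  1  -1  -5/6  -7/6 ]
  [ 0  0   0     1   -16 ]
  [ 0  0   0     0     1 ]
r3 → r3 + 16·r4
  [ 1  0   0     0    -4 ]
  [ 0  1  -1  -5/6  -7/6 ]
  [ 0  0   0     1     0 ]
  [ 0  0   0     0     1 ]
r2 → r2 + 7/6·r4
  [ 1  0   0     0  -4 ]
  [ 0  1  -1  -5/6   0 ]
  [ 0  0   0     1   0 ]
  [ 0  0   0     0   1 ]
r1 → r1 + 4·r4
  [ 1  0   0     0  0 ]
  [ 0  1  -1  -5/6  0 ]
  [ 0  0   0     1  0 ]
  [ 0  0   0     0  1 ]
r2 → r2 + 5/6·r3
  [ 1  0   0  0  0 ]
  [ 0  1  -1  0  0 ]
  [ 0  0   0  1  0 ]
  [ 0  0   0  0  1 ]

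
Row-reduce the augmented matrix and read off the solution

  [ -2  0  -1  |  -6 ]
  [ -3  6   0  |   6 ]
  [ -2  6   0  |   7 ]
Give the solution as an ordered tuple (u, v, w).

R1 -> -1/2·R1
  [  1  0  1/2  |  3 ]
  [ -3  6    0  |  6 ]
  [ -2  6    0  |  7 ]
R2 -> R2 + 3·R1
  [  1  0  1/2  |   3 ]
  [  0  6  3/2  |  15 ]
  [ -2  6    0  |   7 ]
R3 -> R3 + 2·R1
  [ 1  0  1/2  |   3 ]
  [ 0  6  3/2  |  15 ]
  [ 0  6    1  |  13 ]
R2 -> 1/6·R2
  [ 1  0  1/2  |    3 ]
  [ 0  1  1/4  |  5/2 ]
  [ 0  6    1  |   13 ]
R3 -> R3 − 6·R2
  [ 1  0   1/2  |    3 ]
  [ 0  1   1/4  |  5/2 ]
  [ 0  0  -1/2  |   -2 ]
R3 -> -2·R3
  [ 1  0  1/2  |    3 ]
  [ 0  1  1/4  |  5/2 ]
  [ 0  0    1  |    4 ]
R2 -> R2 − 1/4·R3
  [ 1  0  1/2  |    3 ]
  [ 0  1    0  |  3/2 ]
  [ 0  0    1  |    4 ]
R1 -> R1 − 1/2·R3
  [ 1  0  0  |    1 ]
  [ 0  1  0  |  3/2 ]
  [ 0  0  1  |    4 ]
Reading off the last column: u = 1, v = 3/2, w = 4.

(1, 3/2, 4)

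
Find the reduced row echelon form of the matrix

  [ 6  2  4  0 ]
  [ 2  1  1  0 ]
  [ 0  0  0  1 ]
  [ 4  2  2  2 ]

R1 -> 1/6·R1
  [ 1  1/3  2/3  0 ]
  [ 2    1    1  0 ]
  [ 0    0    0  1 ]
  [ 4    2    2  2 ]
R2 -> R2 − 2·R1
  [ 1  1/3   2/3  0 ]
  [ 0  1/3  -1/3  0 ]
  [ 0    0     0  1 ]
  [ 4    2     2  2 ]
R4 -> R4 − 4·R1
  [ 1  1/3   2/3  0 ]
  [ 0  1/3  -1/3  0 ]
  [ 0    0     0  1 ]
  [ 0  2/3  -2/3  2 ]
R2 -> 3·R2
  [ 1  1/3   2/3  0 ]
  [ 0    1    -1  0 ]
  [ 0    0     0  1 ]
  [ 0  2/3  -2/3  2 ]
R4 -> R4 − 2/3·R2
  [ 1  1/3  2/3  0 ]
  [ 0    1   -1  0 ]
  [ 0    0    0  1 ]
  [ 0    0    0  2 ]
R4 -> R4 − 2·R3
  [ 1  1/3  2/3  0 ]
  [ 0    1   -1  0 ]
  [ 0    0    0  1 ]
  [ 0    0    0  0 ]
R1 -> R1 − 1/3·R2
  [ 1  0   1  0 ]
  [ 0  1  -1  0 ]
  [ 0  0   0  1 ]
  [ 0  0   0  0 ]

[[1, 0, 1, 0], [0, 1, -1, 0], [0, 0, 0, 1], [0, 0, 0, 0]]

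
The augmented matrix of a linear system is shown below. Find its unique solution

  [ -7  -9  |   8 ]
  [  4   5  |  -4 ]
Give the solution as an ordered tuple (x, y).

(4, -4)

r1 -> -1/7·r1
  [ 1  9/7  |  -8/7 ]
  [ 4    5  |    -4 ]
r2 -> r2 − 4·r1
  [ 1   9/7  |  -8/7 ]
  [ 0  -1/7  |   4/7 ]
r2 -> -7·r2
  [ 1  9/7  |  -8/7 ]
  [ 0    1  |    -4 ]
r1 -> r1 − 9/7·r2
  [ 1  0  |   4 ]
  [ 0  1  |  -4 ]
Reading off the last column: x = 4, y = -4.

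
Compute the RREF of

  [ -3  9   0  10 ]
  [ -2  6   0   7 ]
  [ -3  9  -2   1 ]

[[1, -3, 0, 0], [0, 0, 1, 0], [0, 0, 0, 1]]

r1 := -1/3·r1
r2 := r2 + 2·r1
r3 := r3 + 3·r1
r2 <=> r3
r2 := -1/2·r2
r3 := 3·r3
r2 := r2 − 9/2·r3
r1 := r1 + 10/3·r3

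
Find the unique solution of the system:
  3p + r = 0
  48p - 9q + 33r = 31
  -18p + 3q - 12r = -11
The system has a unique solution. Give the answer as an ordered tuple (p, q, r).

(-2/3, 1/3, 2)

Form the augmented matrix and row-reduce:
  [   3   0    1  |    0 ]
  [  48  -9   33  |   31 ]
  [ -18   3  -12  |  -11 ]
ρ1 ← 1/3·ρ1
  [   1   0  1/3  |    0 ]
  [  48  -9   33  |   31 ]
  [ -18   3  -12  |  -11 ]
ρ2 ← ρ2 − 48·ρ1
  [   1   0  1/3  |    0 ]
  [   0  -9   17  |   31 ]
  [ -18   3  -12  |  -11 ]
ρ3 ← ρ3 + 18·ρ1
  [ 1   0  1/3  |    0 ]
  [ 0  -9   17  |   31 ]
  [ 0   3   -6  |  -11 ]
ρ2 ← -1/9·ρ2
  [ 1  0    1/3  |      0 ]
  [ 0  1  -17/9  |  -31/9 ]
  [ 0  3     -6  |    -11 ]
ρ3 ← ρ3 − 3·ρ2
  [ 1  0    1/3  |      0 ]
  [ 0  1  -17/9  |  -31/9 ]
  [ 0  0   -1/3  |   -2/3 ]
ρ3 ← -3·ρ3
  [ 1  0    1/3  |      0 ]
  [ 0  1  -17/9  |  -31/9 ]
  [ 0  0      1  |      2 ]
ρ2 ← ρ2 + 17/9·ρ3
  [ 1  0  1/3  |    0 ]
  [ 0  1    0  |  1/3 ]
  [ 0  0    1  |    2 ]
ρ1 ← ρ1 − 1/3·ρ3
  [ 1  0  0  |  -2/3 ]
  [ 0  1  0  |   1/3 ]
  [ 0  0  1  |     2 ]
Reading off the last column: p = -2/3, q = 1/3, r = 2.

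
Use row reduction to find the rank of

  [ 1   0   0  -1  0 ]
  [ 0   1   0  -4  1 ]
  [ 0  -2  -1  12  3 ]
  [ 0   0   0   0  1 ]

Add 2 times R2 to R3.
  [ 1  0   0  -1  0 ]
  [ 0  1   0  -4  1 ]
  [ 0  0  -1   4  5 ]
  [ 0  0   0   0  1 ]
Multiply R3 by -1.
  [ 1  0  0  -1   0 ]
  [ 0  1  0  -4   1 ]
  [ 0  0  1  -4  -5 ]
  [ 0  0  0   0   1 ]
Add 5 times R4 to R3.
  [ 1  0  0  -1  0 ]
  [ 0  1  0  -4  1 ]
  [ 0  0  1  -4  0 ]
  [ 0  0  0   0  1 ]
Subtract R4 from R2.
  [ 1  0  0  -1  0 ]
  [ 0  1  0  -4  0 ]
  [ 0  0  1  -4  0 ]
  [ 0  0  0   0  1 ]
The reduced form has 4 nonzero rows.

rank = 4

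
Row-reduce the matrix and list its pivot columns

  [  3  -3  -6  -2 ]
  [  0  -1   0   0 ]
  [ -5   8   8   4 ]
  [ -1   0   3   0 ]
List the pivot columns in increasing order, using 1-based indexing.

1, 2, 3, 4

r1 := 1/3·r1
  [  1  -1  -2  -2/3 ]
  [  0  -1   0     0 ]
  [ -5   8   8     4 ]
  [ -1   0   3     0 ]
r3 := r3 + 5·r1
  [  1  -1  -2  -2/3 ]
  [  0  -1   0     0 ]
  [  0   3  -2   2/3 ]
  [ -1   0   3     0 ]
r4 := r4 + r1
  [ 1  -1  -2  -2/3 ]
  [ 0  -1   0     0 ]
  [ 0   3  -2   2/3 ]
  [ 0  -1   1  -2/3 ]
r2 := -1·r2
  [ 1  -1  -2  -2/3 ]
  [ 0   1   0     0 ]
  [ 0   3  -2   2/3 ]
  [ 0  -1   1  -2/3 ]
r3 := r3 − 3·r2
  [ 1  -1  -2  -2/3 ]
  [ 0   1   0     0 ]
  [ 0   0  -2   2/3 ]
  [ 0  -1   1  -2/3 ]
r4 := r4 + r2
  [ 1  -1  -2  -2/3 ]
  [ 0   1   0     0 ]
  [ 0   0  -2   2/3 ]
  [ 0   0   1  -2/3 ]
r3 := -1/2·r3
  [ 1  -1  -2  -2/3 ]
  [ 0   1   0     0 ]
  [ 0   0   1  -1/3 ]
  [ 0   0   1  -2/3 ]
r4 := r4 − r3
  [ 1  -1  -2  -2/3 ]
  [ 0   1   0     0 ]
  [ 0   0   1  -1/3 ]
  [ 0   0   0  -1/3 ]
r4 := -3·r4
  [ 1  -1  -2  -2/3 ]
  [ 0   1   0     0 ]
  [ 0   0   1  -1/3 ]
  [ 0   0   0     1 ]
r3 := r3 + 1/3·r4
  [ 1  -1  -2  -2/3 ]
  [ 0   1   0     0 ]
  [ 0   0   1     0 ]
  [ 0   0   0     1 ]
r1 := r1 + 2/3·r4
  [ 1  -1  -2  0 ]
  [ 0   1   0  0 ]
  [ 0   0   1  0 ]
  [ 0   0   0  1 ]
r1 := r1 + 2·r3
  [ 1  -1  0  0 ]
  [ 0   1  0  0 ]
  [ 0   0  1  0 ]
  [ 0   0  0  1 ]
r1 := r1 + r2
  [ 1  0  0  0 ]
  [ 0  1  0  0 ]
  [ 0  0  1  0 ]
  [ 0  0  0  1 ]
Pivot columns are the columns containing a leading 1.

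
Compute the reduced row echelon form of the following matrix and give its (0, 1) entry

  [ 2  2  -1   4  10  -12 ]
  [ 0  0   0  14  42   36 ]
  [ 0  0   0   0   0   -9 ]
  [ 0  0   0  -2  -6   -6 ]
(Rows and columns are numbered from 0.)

Multiply R1 by 1/2.
Multiply R2 by 1/14.
Add 2 times R2 to R4.
Multiply R3 by -1/9.
Add 6/7 times R3 to R4.
Subtract 18/7 times R3 from R2.
Add 6 times R3 to R1.
Subtract 2 times R2 from R1.

1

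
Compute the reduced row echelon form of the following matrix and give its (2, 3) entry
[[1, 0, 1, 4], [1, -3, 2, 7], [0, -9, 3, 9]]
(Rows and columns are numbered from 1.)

R2 ← R2 − R1
  [ 1   0  1  4 ]
  [ 0  -3  1  3 ]
  [ 0  -9  3  9 ]
R2 ← -1/3·R2
  [ 1   0     1   4 ]
  [ 0   1  -1/3  -1 ]
  [ 0  -9     3   9 ]
R3 ← R3 + 9·R2
  [ 1  0     1   4 ]
  [ 0  1  -1/3  -1 ]
  [ 0  0     0   0 ]

-1/3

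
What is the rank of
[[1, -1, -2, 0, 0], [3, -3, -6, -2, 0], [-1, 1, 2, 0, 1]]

r2 := r2 − 3·r1
  [  1  -1  -2   0  0 ]
  [  0   0   0  -2  0 ]
  [ -1   1   2   0  1 ]
r3 := r3 + r1
  [ 1  -1  -2   0  0 ]
  [ 0   0   0  -2  0 ]
  [ 0   0   0   0  1 ]
r2 := -1/2·r2
  [ 1  -1  -2  0  0 ]
  [ 0   0   0  1  0 ]
  [ 0   0   0  0  1 ]
The reduced form has 3 nonzero rows.

rank = 3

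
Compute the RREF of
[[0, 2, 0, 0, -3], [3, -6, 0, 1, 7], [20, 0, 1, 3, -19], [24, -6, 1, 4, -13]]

R1 <=> R2
  [  3  -6  0  1    7 ]
  [  0   2  0  0   -3 ]
  [ 20   0  1  3  -19 ]
  [ 24  -6  1  4  -13 ]
R1 := 1/3·R1
  [  1  -2  0  1/3  7/3 ]
  [  0   2  0    0   -3 ]
  [ 20   0  1    3  -19 ]
  [ 24  -6  1    4  -13 ]
R3 := R3 − 20·R1
  [  1  -2  0    1/3     7/3 ]
  [  0   2  0      0      -3 ]
  [  0  40  1  -11/3  -197/3 ]
  [ 24  -6  1      4     -13 ]
R4 := R4 − 24·R1
  [ 1  -2  0    1/3     7/3 ]
  [ 0   2  0      0      -3 ]
  [ 0  40  1  -11/3  -197/3 ]
  [ 0  42  1     -4     -69 ]
R2 := 1/2·R2
  [ 1  -2  0    1/3     7/3 ]
  [ 0   1  0      0    -3/2 ]
  [ 0  40  1  -11/3  -197/3 ]
  [ 0  42  1     -4     -69 ]
R3 := R3 − 40·R2
  [ 1  -2  0    1/3    7/3 ]
  [ 0   1  0      0   -3/2 ]
  [ 0   0  1  -11/3  -17/3 ]
  [ 0  42  1     -4    -69 ]
R4 := R4 − 42·R2
  [ 1  -2  0    1/3    7/3 ]
  [ 0   1  0      0   -3/2 ]
  [ 0   0  1  -11/3  -17/3 ]
  [ 0   0  1     -4     -6 ]
R4 := R4 − R3
  [ 1  -2  0    1/3    7/3 ]
  [ 0   1  0      0   -3/2 ]
  [ 0   0  1  -11/3  -17/3 ]
  [ 0   0  0   -1/3   -1/3 ]
R4 := -3·R4
  [ 1  -2  0    1/3    7/3 ]
  [ 0   1  0      0   -3/2 ]
  [ 0   0  1  -11/3  -17/3 ]
  [ 0   0  0      1      1 ]
R3 := R3 + 11/3·R4
  [ 1  -2  0  1/3   7/3 ]
  [ 0   1  0    0  -3/2 ]
  [ 0   0  1    0    -2 ]
  [ 0   0  0    1     1 ]
R1 := R1 − 1/3·R4
  [ 1  -2  0  0     2 ]
  [ 0   1  0  0  -3/2 ]
  [ 0   0  1  0    -2 ]
  [ 0   0  0  1     1 ]
R1 := R1 + 2·R2
  [ 1  0  0  0    -1 ]
  [ 0  1  0  0  -3/2 ]
  [ 0  0  1  0    -2 ]
  [ 0  0  0  1     1 ]

[[1, 0, 0, 0, -1], [0, 1, 0, 0, -3/2], [0, 0, 1, 0, -2], [0, 0, 0, 1, 1]]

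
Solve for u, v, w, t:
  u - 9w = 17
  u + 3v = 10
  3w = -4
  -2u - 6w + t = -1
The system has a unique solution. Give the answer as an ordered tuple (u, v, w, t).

Form the augmented matrix and row-reduce:
  [  1  0  -9  0  |  17 ]
  [  1  3   0  0  |  10 ]
  [  0  0   3  0  |  -4 ]
  [ -2  0  -6  1  |  -1 ]
R2 := R2 − R1
R4 := R4 + 2·R1
R2 := 1/3·R2
R3 := 1/3·R3
R4 := R4 + 24·R3
R2 := R2 − 3·R3
R1 := R1 + 9·R3
Reading off the last column: u = 5, v = 5/3, w = -4/3, t = 1.

(5, 5/3, -4/3, 1)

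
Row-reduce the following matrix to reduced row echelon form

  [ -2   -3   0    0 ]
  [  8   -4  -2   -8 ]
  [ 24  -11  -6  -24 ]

R1 -> -1/2·R1
R2 -> R2 − 8·R1
R3 -> R3 − 24·R1
R2 -> -1/16·R2
R3 -> R3 + 47·R2
R3 -> -8·R3
R2 -> R2 − 1/8·R3
R1 -> R1 − 3/2·R2

[[1, 0, 0, 0], [0, 1, 0, 0], [0, 0, 1, 4]]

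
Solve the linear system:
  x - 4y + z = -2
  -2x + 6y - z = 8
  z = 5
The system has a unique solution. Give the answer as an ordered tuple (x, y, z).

(-5, 1/2, 5)

Form the augmented matrix and row-reduce:
  [  1  -4   1  |  -2 ]
  [ -2   6  -1  |   8 ]
  [  0   0   1  |   5 ]
R2 ← R2 + 2·R1
  [ 1  -4  1  |  -2 ]
  [ 0  -2  1  |   4 ]
  [ 0   0  1  |   5 ]
R2 ← -1/2·R2
  [ 1  -4     1  |  -2 ]
  [ 0   1  -1/2  |  -2 ]
  [ 0   0     1  |   5 ]
R2 ← R2 + 1/2·R3
  [ 1  -4  1  |   -2 ]
  [ 0   1  0  |  1/2 ]
  [ 0   0  1  |    5 ]
R1 ← R1 − R3
  [ 1  -4  0  |   -7 ]
  [ 0   1  0  |  1/2 ]
  [ 0   0  1  |    5 ]
R1 ← R1 + 4·R2
  [ 1  0  0  |   -5 ]
  [ 0  1  0  |  1/2 ]
  [ 0  0  1  |    5 ]
Reading off the last column: x = -5, y = 1/2, z = 5.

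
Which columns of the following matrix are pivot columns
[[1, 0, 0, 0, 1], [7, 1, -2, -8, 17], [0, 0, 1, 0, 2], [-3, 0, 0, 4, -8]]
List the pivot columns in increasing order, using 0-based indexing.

ρ2 -> ρ2 − 7·ρ1
  [  1  0   0   0   1 ]
  [  0  1  -2  -8  10 ]
  [  0  0   1   0   2 ]
  [ -3  0   0   4  -8 ]
ρ4 -> ρ4 + 3·ρ1
  [ 1  0   0   0   1 ]
  [ 0  1  -2  -8  10 ]
  [ 0  0   1   0   2 ]
  [ 0  0   0   4  -5 ]
ρ4 -> 1/4·ρ4
  [ 1  0   0   0     1 ]
  [ 0  1  -2  -8    10 ]
  [ 0  0   1   0     2 ]
  [ 0  0   0   1  -5/4 ]
ρ2 -> ρ2 + 8·ρ4
  [ 1  0   0  0     1 ]
  [ 0  1  -2  0     0 ]
  [ 0  0   1  0     2 ]
  [ 0  0   0  1  -5/4 ]
ρ2 -> ρ2 + 2·ρ3
  [ 1  0  0  0     1 ]
  [ 0  1  0  0     4 ]
  [ 0  0  1  0     2 ]
  [ 0  0  0  1  -5/4 ]
Pivot columns are the columns containing a leading 1.

0, 1, 2, 3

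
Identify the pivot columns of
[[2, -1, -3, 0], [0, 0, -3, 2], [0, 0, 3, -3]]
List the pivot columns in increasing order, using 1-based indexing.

1, 3, 4

ρ1 → 1/2·ρ1
  [ 1  -1/2  -3/2   0 ]
  [ 0     0    -3   2 ]
  [ 0     0     3  -3 ]
ρ2 → -1/3·ρ2
  [ 1  -1/2  -3/2     0 ]
  [ 0     0     1  -2/3 ]
  [ 0     0     3    -3 ]
ρ3 → ρ3 − 3·ρ2
  [ 1  -1/2  -3/2     0 ]
  [ 0     0     1  -2/3 ]
  [ 0     0     0    -1 ]
ρ3 → -1·ρ3
  [ 1  -1/2  -3/2     0 ]
  [ 0     0     1  -2/3 ]
  [ 0     0     0     1 ]
ρ2 → ρ2 + 2/3·ρ3
  [ 1  -1/2  -3/2  0 ]
  [ 0     0     1  0 ]
  [ 0     0     0  1 ]
ρ1 → ρ1 + 3/2·ρ2
  [ 1  -1/2  0  0 ]
  [ 0     0  1  0 ]
  [ 0     0  0  1 ]
Pivot columns are the columns containing a leading 1.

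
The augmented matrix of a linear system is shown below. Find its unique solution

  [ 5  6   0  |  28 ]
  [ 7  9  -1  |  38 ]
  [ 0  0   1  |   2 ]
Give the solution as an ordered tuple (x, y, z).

(4, 4/3, 2)

Multiply ρ1 by 1/5.
  [ 1  6/5   0  |  28/5 ]
  [ 7    9  -1  |    38 ]
  [ 0    0   1  |     2 ]
Subtract 7 times ρ1 from ρ2.
  [ 1  6/5   0  |  28/5 ]
  [ 0  3/5  -1  |  -6/5 ]
  [ 0    0   1  |     2 ]
Multiply ρ2 by 5/3.
  [ 1  6/5     0  |  28/5 ]
  [ 0    1  -5/3  |    -2 ]
  [ 0    0     1  |     2 ]
Add 5/3 times ρ3 to ρ2.
  [ 1  6/5  0  |  28/5 ]
  [ 0    1  0  |   4/3 ]
  [ 0    0  1  |     2 ]
Subtract 6/5 times ρ2 from ρ1.
  [ 1  0  0  |    4 ]
  [ 0  1  0  |  4/3 ]
  [ 0  0  1  |    2 ]
Reading off the last column: x = 4, y = 4/3, z = 2.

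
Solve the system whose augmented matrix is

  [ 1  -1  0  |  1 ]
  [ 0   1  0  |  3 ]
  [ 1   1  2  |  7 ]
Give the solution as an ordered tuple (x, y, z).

Subtract r1 from r3.
  [ 1  -1  0  |  1 ]
  [ 0   1  0  |  3 ]
  [ 0   2  2  |  6 ]
Subtract 2 times r2 from r3.
  [ 1  -1  0  |  1 ]
  [ 0   1  0  |  3 ]
  [ 0   0  2  |  0 ]
Multiply r3 by 1/2.
  [ 1  -1  0  |  1 ]
  [ 0   1  0  |  3 ]
  [ 0   0  1  |  0 ]
Add r2 to r1.
  [ 1  0  0  |  4 ]
  [ 0  1  0  |  3 ]
  [ 0  0  1  |  0 ]
Reading off the last column: x = 4, y = 3, z = 0.

(4, 3, 0)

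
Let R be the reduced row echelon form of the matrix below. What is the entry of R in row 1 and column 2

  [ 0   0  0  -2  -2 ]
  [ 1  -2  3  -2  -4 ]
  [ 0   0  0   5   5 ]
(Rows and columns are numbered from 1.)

-2

ρ1 <=> ρ2
  [ 1  -2  3  -2  -4 ]
  [ 0   0  0  -2  -2 ]
  [ 0   0  0   5   5 ]
ρ2 → -1/2·ρ2
  [ 1  -2  3  -2  -4 ]
  [ 0   0  0   1   1 ]
  [ 0   0  0   5   5 ]
ρ3 → ρ3 − 5·ρ2
  [ 1  -2  3  -2  -4 ]
  [ 0   0  0   1   1 ]
  [ 0   0  0   0   0 ]
ρ1 → ρ1 + 2·ρ2
  [ 1  -2  3  0  -2 ]
  [ 0   0  0  1   1 ]
  [ 0   0  0  0   0 ]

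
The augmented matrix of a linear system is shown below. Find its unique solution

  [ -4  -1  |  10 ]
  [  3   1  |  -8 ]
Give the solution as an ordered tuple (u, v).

(-2, -2)

R1 → -1/4·R1
  [ 1  1/4  |  -5/2 ]
  [ 3    1  |    -8 ]
R2 → R2 − 3·R1
  [ 1  1/4  |  -5/2 ]
  [ 0  1/4  |  -1/2 ]
R2 → 4·R2
  [ 1  1/4  |  -5/2 ]
  [ 0    1  |    -2 ]
R1 → R1 − 1/4·R2
  [ 1  0  |  -2 ]
  [ 0  1  |  -2 ]
Reading off the last column: u = -2, v = -2.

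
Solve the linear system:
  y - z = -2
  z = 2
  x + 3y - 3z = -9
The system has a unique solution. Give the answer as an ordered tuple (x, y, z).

(-3, 0, 2)

Form the augmented matrix and row-reduce:
  [ 0  1  -1  |  -2 ]
  [ 0  0   1  |   2 ]
  [ 1  3  -3  |  -9 ]
ρ1 <-> ρ3
  [ 1  3  -3  |  -9 ]
  [ 0  0   1  |   2 ]
  [ 0  1  -1  |  -2 ]
ρ2 <-> ρ3
  [ 1  3  -3  |  -9 ]
  [ 0  1  -1  |  -2 ]
  [ 0  0   1  |   2 ]
ρ2 → ρ2 + ρ3
  [ 1  3  -3  |  -9 ]
  [ 0  1   0  |   0 ]
  [ 0  0   1  |   2 ]
ρ1 → ρ1 + 3·ρ3
  [ 1  3  0  |  -3 ]
  [ 0  1  0  |   0 ]
  [ 0  0  1  |   2 ]
ρ1 → ρ1 − 3·ρ2
  [ 1  0  0  |  -3 ]
  [ 0  1  0  |   0 ]
  [ 0  0  1  |   2 ]
Reading off the last column: x = -3, y = 0, z = 2.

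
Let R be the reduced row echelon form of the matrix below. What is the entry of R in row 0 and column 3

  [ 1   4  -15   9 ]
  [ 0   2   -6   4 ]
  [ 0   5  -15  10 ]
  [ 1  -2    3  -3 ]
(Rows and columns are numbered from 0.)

R4 ← R4 − R1
  [ 1   4  -15    9 ]
  [ 0   2   -6    4 ]
  [ 0   5  -15   10 ]
  [ 0  -6   18  -12 ]
R2 ← 1/2·R2
  [ 1   4  -15    9 ]
  [ 0   1   -3    2 ]
  [ 0   5  -15   10 ]
  [ 0  -6   18  -12 ]
R3 ← R3 − 5·R2
  [ 1   4  -15    9 ]
  [ 0   1   -3    2 ]
  [ 0   0    0    0 ]
  [ 0  -6   18  -12 ]
R4 ← R4 + 6·R2
  [ 1  4  -15  9 ]
  [ 0  1   -3  2 ]
  [ 0  0    0  0 ]
  [ 0  0    0  0 ]
R1 ← R1 − 4·R2
  [ 1  0  -3  1 ]
  [ 0  1  -3  2 ]
  [ 0  0   0  0 ]
  [ 0  0   0  0 ]

1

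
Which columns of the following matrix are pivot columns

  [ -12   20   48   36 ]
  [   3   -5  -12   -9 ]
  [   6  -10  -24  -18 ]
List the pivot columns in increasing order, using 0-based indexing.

Multiply r1 by -1/12.
Subtract 3 times r1 from r2.
Subtract 6 times r1 from r3.
Pivot columns are the columns containing a leading 1.

0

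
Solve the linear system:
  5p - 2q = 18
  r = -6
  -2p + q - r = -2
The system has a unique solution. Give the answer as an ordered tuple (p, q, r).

Form the augmented matrix and row-reduce:
  [  5  -2   0  |  18 ]
  [  0   0   1  |  -6 ]
  [ -2   1  -1  |  -2 ]
Multiply ρ1 by 1/5.
  [  1  -2/5   0  |  18/5 ]
  [  0     0   1  |    -6 ]
  [ -2     1  -1  |    -2 ]
Add 2 times ρ1 to ρ3.
  [ 1  -2/5   0  |  18/5 ]
  [ 0     0   1  |    -6 ]
  [ 0   1/5  -1  |  26/5 ]
Swap ρ2 and ρ3.
  [ 1  -2/5   0  |  18/5 ]
  [ 0   1/5  -1  |  26/5 ]
  [ 0     0   1  |    -6 ]
Multiply ρ2 by 5.
  [ 1  -2/5   0  |  18/5 ]
  [ 0     1  -5  |    26 ]
  [ 0     0   1  |    -6 ]
Add 5 times ρ3 to ρ2.
  [ 1  -2/5  0  |  18/5 ]
  [ 0     1  0  |    -4 ]
  [ 0     0  1  |    -6 ]
Add 2/5 times ρ2 to ρ1.
  [ 1  0  0  |   2 ]
  [ 0  1  0  |  -4 ]
  [ 0  0  1  |  -6 ]
Reading off the last column: p = 2, q = -4, r = -6.

(2, -4, -6)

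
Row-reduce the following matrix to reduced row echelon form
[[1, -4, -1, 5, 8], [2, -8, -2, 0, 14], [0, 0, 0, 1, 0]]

R2 := R2 − 2·R1
  [ 1  -4  -1    5   8 ]
  [ 0   0   0  -10  -2 ]
  [ 0   0   0    1   0 ]
R2 := -1/10·R2
  [ 1  -4  -1  5    8 ]
  [ 0   0   0  1  1/5 ]
  [ 0   0   0  1    0 ]
R3 := R3 − R2
  [ 1  -4  -1  5     8 ]
  [ 0   0   0  1   1/5 ]
  [ 0   0   0  0  -1/5 ]
R3 := -5·R3
  [ 1  -4  -1  5    8 ]
  [ 0   0   0  1  1/5 ]
  [ 0   0   0  0    1 ]
R2 := R2 − 1/5·R3
  [ 1  -4  -1  5  8 ]
  [ 0   0   0  1  0 ]
  [ 0   0   0  0  1 ]
R1 := R1 − 8·R3
  [ 1  -4  -1  5  0 ]
  [ 0   0   0  1  0 ]
  [ 0   0   0  0  1 ]
R1 := R1 − 5·R2
  [ 1  -4  -1  0  0 ]
  [ 0   0   0  1  0 ]
  [ 0   0   0  0  1 ]

[[1, -4, -1, 0, 0], [0, 0, 0, 1, 0], [0, 0, 0, 0, 1]]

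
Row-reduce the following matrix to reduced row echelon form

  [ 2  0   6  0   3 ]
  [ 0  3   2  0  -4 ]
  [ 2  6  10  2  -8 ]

[[1, 0, 3, 0, 3/2], [0, 1, 2/3, 0, -4/3], [0, 0, 0, 1, -3/2]]

ρ1 → 1/2·ρ1
ρ3 → ρ3 − 2·ρ1
ρ2 → 1/3·ρ2
ρ3 → ρ3 − 6·ρ2
ρ3 → 1/2·ρ3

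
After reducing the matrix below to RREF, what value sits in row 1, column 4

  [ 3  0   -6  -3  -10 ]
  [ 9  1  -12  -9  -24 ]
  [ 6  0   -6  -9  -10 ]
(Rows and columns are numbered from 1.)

ρ1 ← 1/3·ρ1
ρ2 ← ρ2 − 9·ρ1
ρ3 ← ρ3 − 6·ρ1
ρ3 ← 1/6·ρ3
ρ2 ← ρ2 − 6·ρ3
ρ1 ← ρ1 + 2·ρ3

-2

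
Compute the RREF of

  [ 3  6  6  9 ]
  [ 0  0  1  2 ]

Multiply R1 by 1/3.
  [ 1  2  2  3 ]
  [ 0  0  1  2 ]
Subtract 2 times R2 from R1.
  [ 1  2  0  -1 ]
  [ 0  0  1   2 ]

[[1, 2, 0, -1], [0, 0, 1, 2]]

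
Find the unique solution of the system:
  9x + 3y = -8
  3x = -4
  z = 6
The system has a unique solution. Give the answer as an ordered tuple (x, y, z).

(-4/3, 4/3, 6)

Form the augmented matrix and row-reduce:
  [ 9  3  0  |  -8 ]
  [ 3  0  0  |  -4 ]
  [ 0  0  1  |   6 ]
Multiply ρ1 by 1/9.
  [ 1  1/3  0  |  -8/9 ]
  [ 3    0  0  |    -4 ]
  [ 0    0  1  |     6 ]
Subtract 3 times ρ1 from ρ2.
  [ 1  1/3  0  |  -8/9 ]
  [ 0   -1  0  |  -4/3 ]
  [ 0    0  1  |     6 ]
Multiply ρ2 by -1.
  [ 1  1/3  0  |  -8/9 ]
  [ 0    1  0  |   4/3 ]
  [ 0    0  1  |     6 ]
Subtract 1/3 times ρ2 from ρ1.
  [ 1  0  0  |  -4/3 ]
  [ 0  1  0  |   4/3 ]
  [ 0  0  1  |     6 ]
Reading off the last column: x = -4/3, y = 4/3, z = 6.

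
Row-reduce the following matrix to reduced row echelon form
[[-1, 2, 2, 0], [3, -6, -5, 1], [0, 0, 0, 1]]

[[1, -2, 0, 0], [0, 0, 1, 0], [0, 0, 0, 1]]

Multiply R1 by -1.
Subtract 3 times R1 from R2.
Subtract R3 from R2.
Add 2 times R2 to R1.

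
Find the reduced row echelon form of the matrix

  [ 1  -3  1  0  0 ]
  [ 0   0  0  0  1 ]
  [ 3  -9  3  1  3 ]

[[1, -3, 1, 0, 0], [0, 0, 0, 1, 0], [0, 0, 0, 0, 1]]

ρ3 → ρ3 − 3·ρ1
ρ2 <-> ρ3
ρ2 → ρ2 − 3·ρ3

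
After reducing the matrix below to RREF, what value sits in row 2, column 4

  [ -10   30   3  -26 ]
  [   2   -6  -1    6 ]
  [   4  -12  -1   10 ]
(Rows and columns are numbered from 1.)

R1 -> -1/10·R1
R2 -> R2 − 2·R1
R3 -> R3 − 4·R1
R2 -> -5/2·R2
R3 -> R3 − 1/5·R2
R1 -> R1 + 3/10·R2

-2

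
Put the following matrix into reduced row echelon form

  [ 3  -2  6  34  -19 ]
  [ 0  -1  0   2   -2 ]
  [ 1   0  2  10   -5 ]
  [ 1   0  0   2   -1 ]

[[1, 0, 0, 2, -1], [0, 1, 0, -2, 2], [0, 0, 1, 4, -2], [0, 0, 0, 0, 0]]

R1 := 1/3·R1
  [ 1  -2/3  2  34/3  -19/3 ]
  [ 0    -1  0     2     -2 ]
  [ 1     0  2    10     -5 ]
  [ 1     0  0     2     -1 ]
R3 := R3 − R1
  [ 1  -2/3  2  34/3  -19/3 ]
  [ 0    -1  0     2     -2 ]
  [ 0   2/3  0  -4/3    4/3 ]
  [ 1     0  0     2     -1 ]
R4 := R4 − R1
  [ 1  -2/3   2   34/3  -19/3 ]
  [ 0    -1   0      2     -2 ]
  [ 0   2/3   0   -4/3    4/3 ]
  [ 0   2/3  -2  -28/3   16/3 ]
R2 := -1·R2
  [ 1  -2/3   2   34/3  -19/3 ]
  [ 0     1   0     -2      2 ]
  [ 0   2/3   0   -4/3    4/3 ]
  [ 0   2/3  -2  -28/3   16/3 ]
R3 := R3 − 2/3·R2
  [ 1  -2/3   2   34/3  -19/3 ]
  [ 0     1   0     -2      2 ]
  [ 0     0   0      0      0 ]
  [ 0   2/3  -2  -28/3   16/3 ]
R4 := R4 − 2/3·R2
  [ 1  -2/3   2  34/3  -19/3 ]
  [ 0     1   0    -2      2 ]
  [ 0     0   0     0      0 ]
  [ 0     0  -2    -8      4 ]
R3 ↔ R4
  [ 1  -2/3   2  34/3  -19/3 ]
  [ 0     1   0    -2      2 ]
  [ 0     0  -2    -8      4 ]
  [ 0     0   0     0      0 ]
R3 := -1/2·R3
  [ 1  -2/3  2  34/3  -19/3 ]
  [ 0     1  0    -2      2 ]
  [ 0     0  1     4     -2 ]
  [ 0     0  0     0      0 ]
R1 := R1 − 2·R3
  [ 1  -2/3  0  10/3  -7/3 ]
  [ 0     1  0    -2     2 ]
  [ 0     0  1     4    -2 ]
  [ 0     0  0     0     0 ]
R1 := R1 + 2/3·R2
  [ 1  0  0   2  -1 ]
  [ 0  1  0  -2   2 ]
  [ 0  0  1   4  -2 ]
  [ 0  0  0   0   0 ]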